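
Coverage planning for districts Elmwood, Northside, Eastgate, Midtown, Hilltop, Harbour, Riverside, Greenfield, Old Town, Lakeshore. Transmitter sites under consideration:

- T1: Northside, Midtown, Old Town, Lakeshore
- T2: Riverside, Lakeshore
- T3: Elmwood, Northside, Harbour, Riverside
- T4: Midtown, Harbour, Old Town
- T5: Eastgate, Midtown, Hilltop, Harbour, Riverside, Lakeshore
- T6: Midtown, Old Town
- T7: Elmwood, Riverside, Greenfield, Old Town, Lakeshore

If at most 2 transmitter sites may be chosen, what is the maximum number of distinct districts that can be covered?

9

Choosing T5, T7 covers {Elmwood, Eastgate, Midtown, Hilltop, Harbour, Riverside, Greenfield, Old Town, Lakeshore} — 9 districts.
No choice of 2 transmitter sites does better; here Northside is left uncovered.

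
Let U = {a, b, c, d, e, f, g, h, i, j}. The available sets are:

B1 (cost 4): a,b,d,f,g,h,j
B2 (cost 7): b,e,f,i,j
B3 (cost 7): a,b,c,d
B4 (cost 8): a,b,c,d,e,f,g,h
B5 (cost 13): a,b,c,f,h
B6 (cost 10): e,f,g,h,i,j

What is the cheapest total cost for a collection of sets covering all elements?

15

B2, B4 cover every element at cost 7 + 8 = 15.
Any cover uses at least 2 sets; among all covering selections none totals below 15.
Greedy by coverage-per-cost would pick B1, B2, B3 for 18 — worse than the optimum 15.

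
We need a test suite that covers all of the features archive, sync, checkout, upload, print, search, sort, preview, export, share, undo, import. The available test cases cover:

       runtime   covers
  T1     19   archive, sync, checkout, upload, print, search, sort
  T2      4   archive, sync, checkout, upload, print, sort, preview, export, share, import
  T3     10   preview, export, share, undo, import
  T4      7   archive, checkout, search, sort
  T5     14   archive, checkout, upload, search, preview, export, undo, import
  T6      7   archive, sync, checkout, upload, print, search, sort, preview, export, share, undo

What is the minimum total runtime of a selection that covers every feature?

T2, T6 cover every feature at runtime 4 + 7 = 11.
Any cover uses at least 2 test cases; among all covering selections none totals below 11.

11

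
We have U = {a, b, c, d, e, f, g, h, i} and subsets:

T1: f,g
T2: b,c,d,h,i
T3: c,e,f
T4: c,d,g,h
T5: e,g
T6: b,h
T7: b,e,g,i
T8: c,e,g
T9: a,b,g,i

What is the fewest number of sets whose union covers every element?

T2, T3, T9 together cover {a, b, c, d, e, f, g, h, i} — every element.
No 2 of the 9 sets cover everything (all 36 pairs fall short), so 3 is minimum.
Greedy (largest uncovered first) would take T2, T1, T3, T9 — 4 sets — but 3 suffice.

3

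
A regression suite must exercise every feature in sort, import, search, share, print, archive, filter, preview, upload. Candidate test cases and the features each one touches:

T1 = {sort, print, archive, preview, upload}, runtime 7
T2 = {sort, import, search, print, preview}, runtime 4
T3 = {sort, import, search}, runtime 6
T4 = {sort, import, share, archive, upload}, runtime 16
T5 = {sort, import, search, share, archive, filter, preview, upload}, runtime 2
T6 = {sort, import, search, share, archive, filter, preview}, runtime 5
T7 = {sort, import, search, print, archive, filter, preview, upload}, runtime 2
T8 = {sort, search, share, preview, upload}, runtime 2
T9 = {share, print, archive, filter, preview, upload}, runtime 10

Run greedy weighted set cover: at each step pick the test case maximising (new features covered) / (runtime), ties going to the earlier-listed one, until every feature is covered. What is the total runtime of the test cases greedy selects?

Pick 1: T5 adds 8 new (sort, import, search, share, archive, filter, preview, upload) at runtime 2 (ratio 8/2).
Pick 2: T7 adds 1 new (print) at runtime 2 (ratio 1/2).
Greedy total runtime: 2 + 2 = 4.

4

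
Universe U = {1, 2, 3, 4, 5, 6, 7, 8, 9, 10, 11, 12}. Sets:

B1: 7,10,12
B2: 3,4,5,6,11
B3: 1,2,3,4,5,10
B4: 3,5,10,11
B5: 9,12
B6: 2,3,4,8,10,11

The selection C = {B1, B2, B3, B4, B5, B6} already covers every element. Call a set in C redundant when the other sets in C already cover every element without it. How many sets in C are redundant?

1

Drop B1: 7 uncovered — not redundant.
Drop B2: 6 uncovered — not redundant.
Drop B3: 1 uncovered — not redundant.
Drop B4: the rest still cover every element — redundant.
Drop B5: 9 uncovered — not redundant.
Drop B6: 8 uncovered — not redundant.
1 redundant: B4.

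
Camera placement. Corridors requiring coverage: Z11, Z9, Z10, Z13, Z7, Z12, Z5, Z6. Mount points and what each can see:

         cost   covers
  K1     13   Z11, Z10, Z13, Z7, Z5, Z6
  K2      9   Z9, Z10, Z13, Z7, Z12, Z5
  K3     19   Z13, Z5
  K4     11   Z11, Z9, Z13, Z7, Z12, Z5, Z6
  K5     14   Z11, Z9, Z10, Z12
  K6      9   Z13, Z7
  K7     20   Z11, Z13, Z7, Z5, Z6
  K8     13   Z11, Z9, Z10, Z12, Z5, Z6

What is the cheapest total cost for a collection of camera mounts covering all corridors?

20

K2, K4 cover every corridor at cost 9 + 11 = 20.
Any cover uses at least 2 camera mounts; among all covering selections none totals below 20.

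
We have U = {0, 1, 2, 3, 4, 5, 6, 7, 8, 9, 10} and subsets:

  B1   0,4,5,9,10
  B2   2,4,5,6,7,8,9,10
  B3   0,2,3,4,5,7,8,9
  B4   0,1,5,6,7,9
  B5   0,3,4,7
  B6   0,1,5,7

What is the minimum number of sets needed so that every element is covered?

3

B1, B3, B4 together cover {0, 1, 2, 3, 4, 5, 6, 7, 8, 9, 10} — every element.
No 2 of the 6 sets cover everything (all 15 pairs fall short), so 3 is minimum.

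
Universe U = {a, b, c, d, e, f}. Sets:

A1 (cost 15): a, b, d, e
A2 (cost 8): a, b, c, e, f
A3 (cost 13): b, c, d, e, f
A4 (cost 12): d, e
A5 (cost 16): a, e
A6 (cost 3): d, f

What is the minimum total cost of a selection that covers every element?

A2, A6 cover every element at cost 8 + 3 = 11.
Any cover uses at least 2 sets; among all covering selections none totals below 11.

11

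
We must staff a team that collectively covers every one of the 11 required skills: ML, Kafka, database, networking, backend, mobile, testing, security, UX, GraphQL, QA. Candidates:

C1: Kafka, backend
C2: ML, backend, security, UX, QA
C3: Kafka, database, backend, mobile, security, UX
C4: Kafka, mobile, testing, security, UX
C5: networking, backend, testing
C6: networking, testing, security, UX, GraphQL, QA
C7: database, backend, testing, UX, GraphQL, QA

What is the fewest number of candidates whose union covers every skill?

3

C2, C3, C6 together cover {ML, Kafka, database, networking, backend, mobile, testing, security, UX, GraphQL, QA} — every skill.
No 2 of the 7 candidates cover everything (all 21 pairs fall short), so 3 is minimum.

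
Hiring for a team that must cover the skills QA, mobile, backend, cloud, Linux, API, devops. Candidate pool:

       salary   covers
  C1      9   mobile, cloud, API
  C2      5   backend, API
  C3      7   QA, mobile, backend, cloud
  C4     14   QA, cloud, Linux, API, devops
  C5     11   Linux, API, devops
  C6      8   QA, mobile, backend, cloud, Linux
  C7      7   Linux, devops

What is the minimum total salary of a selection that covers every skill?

C3, C5 cover every skill at salary 7 + 11 = 18.
Any cover uses at least 2 candidates; among all covering selections none totals below 18.
Greedy by coverage-per-salary would pick C6, C2, C7 for 20 — worse than the optimum 18.

18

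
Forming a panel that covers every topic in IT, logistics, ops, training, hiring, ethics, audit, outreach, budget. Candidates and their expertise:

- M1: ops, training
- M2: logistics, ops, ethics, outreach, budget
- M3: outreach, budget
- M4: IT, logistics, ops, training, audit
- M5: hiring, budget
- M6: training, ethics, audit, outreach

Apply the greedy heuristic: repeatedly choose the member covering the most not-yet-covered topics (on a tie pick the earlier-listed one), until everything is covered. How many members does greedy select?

3

Pick 1: M2 covers 5 new topics (logistics, ops, ethics, outreach, budget).
Pick 2: M4 covers 3 new topics (IT, training, audit).
Pick 3: M5 covers 1 new topics (hiring).
Greedy uses 3 members.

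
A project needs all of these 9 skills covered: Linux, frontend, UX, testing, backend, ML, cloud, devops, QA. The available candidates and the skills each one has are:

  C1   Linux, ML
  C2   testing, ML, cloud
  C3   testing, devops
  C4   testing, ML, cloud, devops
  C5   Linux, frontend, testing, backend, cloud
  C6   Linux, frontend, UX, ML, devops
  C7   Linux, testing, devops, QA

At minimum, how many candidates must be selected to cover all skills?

3

C5, C6, C7 together cover {Linux, frontend, UX, testing, backend, ML, cloud, devops, QA} — every skill.
No 2 of the 7 candidates cover everything (all 21 pairs fall short), so 3 is minimum.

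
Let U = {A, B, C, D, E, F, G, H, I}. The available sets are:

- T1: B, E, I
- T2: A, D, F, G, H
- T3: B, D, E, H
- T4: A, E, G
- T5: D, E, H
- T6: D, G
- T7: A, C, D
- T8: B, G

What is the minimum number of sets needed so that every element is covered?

3

T1, T2, T7 together cover {A, B, C, D, E, F, G, H, I} — every element.
No 2 of the 8 sets cover everything (all 28 pairs fall short), so 3 is minimum.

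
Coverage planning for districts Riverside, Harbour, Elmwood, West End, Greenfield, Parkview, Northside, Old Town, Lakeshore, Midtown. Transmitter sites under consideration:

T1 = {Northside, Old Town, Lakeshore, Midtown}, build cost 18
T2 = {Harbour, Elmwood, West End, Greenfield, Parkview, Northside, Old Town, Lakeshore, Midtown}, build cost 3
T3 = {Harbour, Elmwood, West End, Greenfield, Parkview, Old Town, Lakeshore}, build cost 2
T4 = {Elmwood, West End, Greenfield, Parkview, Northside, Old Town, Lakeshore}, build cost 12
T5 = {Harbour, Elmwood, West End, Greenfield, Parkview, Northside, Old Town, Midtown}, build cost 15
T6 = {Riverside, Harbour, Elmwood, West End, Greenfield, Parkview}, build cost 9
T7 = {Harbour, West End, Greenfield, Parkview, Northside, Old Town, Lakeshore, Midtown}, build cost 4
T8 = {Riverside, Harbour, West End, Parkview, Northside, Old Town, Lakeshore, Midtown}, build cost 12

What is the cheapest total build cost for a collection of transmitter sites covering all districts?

T2, T6 cover every district at build cost 3 + 9 = 12.
Any cover uses at least 2 transmitter sites; among all covering selections none totals below 12.

12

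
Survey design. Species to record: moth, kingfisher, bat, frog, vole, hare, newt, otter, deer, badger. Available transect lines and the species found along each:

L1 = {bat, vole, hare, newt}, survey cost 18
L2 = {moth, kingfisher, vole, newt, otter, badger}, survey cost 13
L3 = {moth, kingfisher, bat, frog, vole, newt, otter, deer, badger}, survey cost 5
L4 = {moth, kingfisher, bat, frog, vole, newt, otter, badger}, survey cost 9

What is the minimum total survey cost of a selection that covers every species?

23

L1, L3 cover every species at survey cost 18 + 5 = 23.
Any cover uses at least 2 transects; among all covering selections none totals below 23.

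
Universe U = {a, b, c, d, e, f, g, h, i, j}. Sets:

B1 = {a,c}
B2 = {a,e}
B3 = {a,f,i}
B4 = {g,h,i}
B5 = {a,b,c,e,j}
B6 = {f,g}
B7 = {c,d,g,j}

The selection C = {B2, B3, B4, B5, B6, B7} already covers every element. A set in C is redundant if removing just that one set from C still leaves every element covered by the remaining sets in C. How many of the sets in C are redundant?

Drop B2: the rest still cover every element — redundant.
Drop B3: the rest still cover every element — redundant.
Drop B4: h uncovered — not redundant.
Drop B5: b uncovered — not redundant.
Drop B6: the rest still cover every element — redundant.
Drop B7: d uncovered — not redundant.
3 redundant: B2, B3, B6.

3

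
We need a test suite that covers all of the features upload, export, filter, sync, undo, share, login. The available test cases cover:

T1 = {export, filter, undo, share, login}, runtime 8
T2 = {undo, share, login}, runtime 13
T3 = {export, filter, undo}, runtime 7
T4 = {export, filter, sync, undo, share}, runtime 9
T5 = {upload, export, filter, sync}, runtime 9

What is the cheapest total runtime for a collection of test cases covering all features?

T1, T5 cover every feature at runtime 8 + 9 = 17.
Any cover uses at least 2 test cases; among all covering selections none totals below 17.

17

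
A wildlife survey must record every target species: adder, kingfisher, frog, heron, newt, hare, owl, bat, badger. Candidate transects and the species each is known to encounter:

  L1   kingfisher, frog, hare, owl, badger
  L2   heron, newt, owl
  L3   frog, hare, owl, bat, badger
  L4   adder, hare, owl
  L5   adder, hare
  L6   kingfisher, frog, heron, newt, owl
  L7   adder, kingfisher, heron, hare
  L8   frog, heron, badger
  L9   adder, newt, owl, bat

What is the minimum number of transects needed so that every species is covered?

L1, L2, L9 together cover {adder, kingfisher, frog, heron, newt, hare, owl, bat, badger} — every species.
No 2 of the 9 transects cover everything (all 36 pairs fall short), so 3 is minimum.

3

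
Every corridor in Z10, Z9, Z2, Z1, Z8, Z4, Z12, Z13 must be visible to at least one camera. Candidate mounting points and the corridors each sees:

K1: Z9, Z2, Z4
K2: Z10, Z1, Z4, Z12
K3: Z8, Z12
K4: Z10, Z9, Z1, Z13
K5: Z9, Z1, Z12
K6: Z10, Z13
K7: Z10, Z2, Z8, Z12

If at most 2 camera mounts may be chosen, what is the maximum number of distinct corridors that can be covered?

Choosing K4, K7 covers {Z10, Z9, Z2, Z1, Z8, Z12, Z13} — 7 corridors.
No choice of 2 camera mounts does better; here Z4 is left uncovered.

7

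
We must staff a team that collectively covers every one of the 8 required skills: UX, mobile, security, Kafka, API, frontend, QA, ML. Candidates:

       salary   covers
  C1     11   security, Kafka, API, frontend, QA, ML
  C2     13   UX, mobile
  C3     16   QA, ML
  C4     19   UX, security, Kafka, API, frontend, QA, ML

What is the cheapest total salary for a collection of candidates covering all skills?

C1, C2 cover every skill at salary 11 + 13 = 24.
Any cover uses at least 2 candidates; among all covering selections none totals below 24.

24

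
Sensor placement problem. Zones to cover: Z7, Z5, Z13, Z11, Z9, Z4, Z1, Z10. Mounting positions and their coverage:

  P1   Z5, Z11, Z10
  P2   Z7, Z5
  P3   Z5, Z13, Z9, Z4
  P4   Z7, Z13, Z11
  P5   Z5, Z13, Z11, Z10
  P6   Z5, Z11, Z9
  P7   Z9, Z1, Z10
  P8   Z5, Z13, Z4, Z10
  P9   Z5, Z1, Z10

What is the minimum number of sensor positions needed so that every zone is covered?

P3, P4, P7 together cover {Z7, Z5, Z13, Z11, Z9, Z4, Z1, Z10} — every zone.
No 2 of the 9 sensor positions cover everything (all 36 pairs fall short), so 3 is minimum.
Greedy (largest uncovered first) would take P3, P1, P2, P7 — 4 sensor positions — but 3 suffice.

3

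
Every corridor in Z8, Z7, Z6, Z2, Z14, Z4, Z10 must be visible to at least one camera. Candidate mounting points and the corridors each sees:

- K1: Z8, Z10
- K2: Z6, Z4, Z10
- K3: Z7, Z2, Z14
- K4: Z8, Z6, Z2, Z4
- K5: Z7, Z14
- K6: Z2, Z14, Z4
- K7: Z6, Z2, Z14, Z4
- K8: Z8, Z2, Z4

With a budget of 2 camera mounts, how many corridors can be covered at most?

6

Choosing K1, K7 covers {Z8, Z6, Z2, Z14, Z4, Z10} — 6 corridors.
No choice of 2 camera mounts does better; here Z7 is left uncovered.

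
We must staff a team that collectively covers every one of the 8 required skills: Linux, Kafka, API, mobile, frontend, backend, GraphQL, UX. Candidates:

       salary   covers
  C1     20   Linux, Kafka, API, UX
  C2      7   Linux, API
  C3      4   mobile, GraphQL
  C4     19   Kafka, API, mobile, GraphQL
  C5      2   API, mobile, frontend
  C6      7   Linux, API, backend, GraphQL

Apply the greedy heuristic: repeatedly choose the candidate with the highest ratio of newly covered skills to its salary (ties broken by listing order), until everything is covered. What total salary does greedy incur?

Pick 1: C5 adds 3 new (API, mobile, frontend) at salary 2 (ratio 3/2).
Pick 2: C6 adds 3 new (Linux, backend, GraphQL) at salary 7 (ratio 3/7).
Pick 3: C1 adds 2 new (Kafka, UX) at salary 20 (ratio 2/20).
Greedy total salary: 2 + 7 + 20 = 29.

29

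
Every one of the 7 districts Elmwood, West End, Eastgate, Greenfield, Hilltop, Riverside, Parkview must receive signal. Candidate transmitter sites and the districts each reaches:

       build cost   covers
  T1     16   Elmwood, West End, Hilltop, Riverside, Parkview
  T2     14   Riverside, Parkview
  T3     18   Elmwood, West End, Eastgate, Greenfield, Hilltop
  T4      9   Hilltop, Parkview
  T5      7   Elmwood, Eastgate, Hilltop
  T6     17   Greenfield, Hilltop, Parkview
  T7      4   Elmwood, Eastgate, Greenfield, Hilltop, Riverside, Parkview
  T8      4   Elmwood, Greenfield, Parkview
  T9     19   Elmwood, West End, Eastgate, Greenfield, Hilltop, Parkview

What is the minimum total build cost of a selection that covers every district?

T1, T7 cover every district at build cost 16 + 4 = 20.
Any cover uses at least 2 transmitter sites; among all covering selections none totals below 20.

20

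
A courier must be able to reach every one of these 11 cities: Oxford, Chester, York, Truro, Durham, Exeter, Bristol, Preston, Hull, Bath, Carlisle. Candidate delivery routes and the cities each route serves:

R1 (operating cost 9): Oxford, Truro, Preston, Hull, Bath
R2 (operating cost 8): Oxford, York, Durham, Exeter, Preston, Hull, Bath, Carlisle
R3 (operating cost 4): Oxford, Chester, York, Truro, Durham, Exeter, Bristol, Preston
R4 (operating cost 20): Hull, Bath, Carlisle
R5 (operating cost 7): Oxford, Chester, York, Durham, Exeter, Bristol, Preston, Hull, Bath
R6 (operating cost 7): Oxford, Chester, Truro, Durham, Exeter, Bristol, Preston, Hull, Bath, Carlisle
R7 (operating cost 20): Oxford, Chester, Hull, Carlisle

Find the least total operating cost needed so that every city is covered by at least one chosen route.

R3, R6 cover every city at operating cost 4 + 7 = 11.
Any cover uses at least 2 routes; among all covering selections none totals below 11.

11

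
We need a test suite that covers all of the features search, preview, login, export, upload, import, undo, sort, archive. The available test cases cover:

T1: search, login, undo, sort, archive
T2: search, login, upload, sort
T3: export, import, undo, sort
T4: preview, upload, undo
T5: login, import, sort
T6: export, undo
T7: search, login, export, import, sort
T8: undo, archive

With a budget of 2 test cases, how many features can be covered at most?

8

Choosing T4, T7 covers {search, preview, login, export, upload, import, undo, sort} — 8 features.
No choice of 2 test cases does better; here archive is left uncovered.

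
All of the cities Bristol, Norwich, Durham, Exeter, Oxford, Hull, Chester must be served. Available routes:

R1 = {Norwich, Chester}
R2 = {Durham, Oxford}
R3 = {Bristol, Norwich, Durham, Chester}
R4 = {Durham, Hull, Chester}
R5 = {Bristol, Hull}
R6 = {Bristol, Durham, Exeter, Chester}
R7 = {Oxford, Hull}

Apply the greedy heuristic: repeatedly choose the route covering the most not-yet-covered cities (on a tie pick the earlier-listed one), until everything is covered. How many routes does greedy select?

3

Pick 1: R3 covers 4 new cities (Bristol, Norwich, Durham, Chester).
Pick 2: R7 covers 2 new cities (Oxford, Hull).
Pick 3: R6 covers 1 new cities (Exeter).
Greedy uses 3 routes.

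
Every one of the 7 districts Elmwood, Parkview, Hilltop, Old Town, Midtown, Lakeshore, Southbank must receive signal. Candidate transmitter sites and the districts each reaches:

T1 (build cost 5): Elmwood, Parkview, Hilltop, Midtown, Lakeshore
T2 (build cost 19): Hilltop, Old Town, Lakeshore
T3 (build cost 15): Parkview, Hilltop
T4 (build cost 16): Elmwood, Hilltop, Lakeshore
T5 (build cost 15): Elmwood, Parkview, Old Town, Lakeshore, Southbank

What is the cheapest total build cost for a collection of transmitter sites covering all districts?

T1, T5 cover every district at build cost 5 + 15 = 20.
Any cover uses at least 2 transmitter sites; among all covering selections none totals below 20.

20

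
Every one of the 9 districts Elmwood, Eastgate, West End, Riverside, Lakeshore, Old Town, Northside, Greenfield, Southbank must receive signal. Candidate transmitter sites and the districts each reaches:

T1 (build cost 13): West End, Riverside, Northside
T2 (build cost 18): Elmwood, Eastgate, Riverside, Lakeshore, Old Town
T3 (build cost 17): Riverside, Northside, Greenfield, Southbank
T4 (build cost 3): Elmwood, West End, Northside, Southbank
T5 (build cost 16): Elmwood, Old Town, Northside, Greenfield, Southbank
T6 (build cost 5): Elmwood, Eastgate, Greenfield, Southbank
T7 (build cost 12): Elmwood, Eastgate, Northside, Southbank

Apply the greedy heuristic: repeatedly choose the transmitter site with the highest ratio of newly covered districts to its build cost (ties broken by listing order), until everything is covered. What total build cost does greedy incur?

Pick 1: T4 adds 4 new (Elmwood, West End, Northside, Southbank) at build cost 3 (ratio 4/3).
Pick 2: T6 adds 2 new (Eastgate, Greenfield) at build cost 5 (ratio 2/5).
Pick 3: T2 adds 3 new (Riverside, Lakeshore, Old Town) at build cost 18 (ratio 3/18).
Greedy total build cost: 3 + 5 + 18 = 26.

26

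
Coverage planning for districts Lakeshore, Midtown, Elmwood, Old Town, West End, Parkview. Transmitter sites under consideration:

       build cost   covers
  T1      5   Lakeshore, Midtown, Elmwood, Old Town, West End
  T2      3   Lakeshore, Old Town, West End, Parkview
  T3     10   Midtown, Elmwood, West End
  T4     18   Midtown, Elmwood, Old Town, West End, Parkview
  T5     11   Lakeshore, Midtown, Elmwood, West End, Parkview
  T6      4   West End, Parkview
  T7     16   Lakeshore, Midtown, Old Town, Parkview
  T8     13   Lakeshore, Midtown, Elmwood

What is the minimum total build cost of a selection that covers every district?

T1, T2 cover every district at build cost 5 + 3 = 8.
Any cover uses at least 2 transmitter sites; among all covering selections none totals below 8.

8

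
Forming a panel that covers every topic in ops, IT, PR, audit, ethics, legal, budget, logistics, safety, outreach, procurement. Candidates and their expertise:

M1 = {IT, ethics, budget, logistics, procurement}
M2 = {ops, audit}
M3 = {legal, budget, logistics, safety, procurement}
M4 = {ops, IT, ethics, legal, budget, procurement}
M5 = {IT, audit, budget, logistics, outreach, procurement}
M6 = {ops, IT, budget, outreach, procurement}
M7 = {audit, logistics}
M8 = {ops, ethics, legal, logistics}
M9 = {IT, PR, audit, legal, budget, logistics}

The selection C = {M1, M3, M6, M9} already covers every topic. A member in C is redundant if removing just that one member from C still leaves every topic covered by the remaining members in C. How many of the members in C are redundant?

0

Drop M1: ethics uncovered — not redundant.
Drop M3: safety uncovered — not redundant.
Drop M6: ops, outreach uncovered — not redundant.
Drop M9: PR, audit uncovered — not redundant.
None of the members in C is redundant.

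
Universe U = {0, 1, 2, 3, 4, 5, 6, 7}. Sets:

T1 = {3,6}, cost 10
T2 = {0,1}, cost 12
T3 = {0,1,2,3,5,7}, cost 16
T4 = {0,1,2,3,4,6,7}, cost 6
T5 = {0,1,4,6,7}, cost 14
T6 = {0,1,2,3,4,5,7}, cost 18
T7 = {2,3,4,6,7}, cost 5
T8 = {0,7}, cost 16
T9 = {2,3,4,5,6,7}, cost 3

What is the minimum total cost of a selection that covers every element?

T4, T9 cover every element at cost 6 + 3 = 9.
Any cover uses at least 2 sets; among all covering selections none totals below 9.

9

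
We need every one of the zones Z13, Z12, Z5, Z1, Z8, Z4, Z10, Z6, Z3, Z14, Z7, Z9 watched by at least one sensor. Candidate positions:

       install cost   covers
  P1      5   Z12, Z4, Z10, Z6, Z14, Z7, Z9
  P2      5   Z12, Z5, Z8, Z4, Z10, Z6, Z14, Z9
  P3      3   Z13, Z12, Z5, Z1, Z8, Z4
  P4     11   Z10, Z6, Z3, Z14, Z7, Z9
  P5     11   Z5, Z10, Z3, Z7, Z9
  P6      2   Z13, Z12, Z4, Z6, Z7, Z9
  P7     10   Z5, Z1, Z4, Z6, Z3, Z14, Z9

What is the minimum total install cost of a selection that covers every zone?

P3, P4 cover every zone at install cost 3 + 11 = 14.
Any cover uses at least 2 sensor positions; among all covering selections none totals below 14.
Greedy by coverage-per-install cost would pick P6, P3, P1, P7 for 20 — worse than the optimum 14.

14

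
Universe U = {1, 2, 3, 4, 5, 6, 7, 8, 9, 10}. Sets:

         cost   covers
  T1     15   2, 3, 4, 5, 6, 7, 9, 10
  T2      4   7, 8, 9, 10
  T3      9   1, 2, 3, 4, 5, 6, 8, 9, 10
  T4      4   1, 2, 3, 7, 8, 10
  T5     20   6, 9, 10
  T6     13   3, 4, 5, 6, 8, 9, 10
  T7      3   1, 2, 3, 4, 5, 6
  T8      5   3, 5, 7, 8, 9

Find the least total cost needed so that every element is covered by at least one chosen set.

T2, T7 cover every element at cost 4 + 3 = 7.
Any cover uses at least 2 sets; among all covering selections none totals below 7.

7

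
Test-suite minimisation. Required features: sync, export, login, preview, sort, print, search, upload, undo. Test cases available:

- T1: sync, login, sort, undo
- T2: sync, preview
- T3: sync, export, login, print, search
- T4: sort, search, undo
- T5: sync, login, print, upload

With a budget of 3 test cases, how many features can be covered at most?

Choosing T1, T2, T3 covers {sync, export, login, preview, sort, print, search, undo} — 8 features.
No choice of 3 test cases does better; here upload is left uncovered.

8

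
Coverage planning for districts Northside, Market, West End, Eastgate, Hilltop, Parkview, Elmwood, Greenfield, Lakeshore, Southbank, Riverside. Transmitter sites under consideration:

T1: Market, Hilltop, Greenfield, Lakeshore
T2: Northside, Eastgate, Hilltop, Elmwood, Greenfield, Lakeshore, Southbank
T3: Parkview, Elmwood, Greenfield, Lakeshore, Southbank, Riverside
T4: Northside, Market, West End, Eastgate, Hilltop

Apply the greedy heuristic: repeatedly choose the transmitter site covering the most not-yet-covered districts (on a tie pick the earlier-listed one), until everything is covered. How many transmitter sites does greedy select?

Pick 1: T2 covers 7 new districts (Northside, Eastgate, Hilltop, Elmwood, Greenfield, Lakeshore, Southbank).
Pick 2: T3 covers 2 new districts (Parkview, Riverside).
Pick 3: T4 covers 2 new districts (Market, West End).
Greedy uses 3 transmitter sites. (The true minimum is 2.)

3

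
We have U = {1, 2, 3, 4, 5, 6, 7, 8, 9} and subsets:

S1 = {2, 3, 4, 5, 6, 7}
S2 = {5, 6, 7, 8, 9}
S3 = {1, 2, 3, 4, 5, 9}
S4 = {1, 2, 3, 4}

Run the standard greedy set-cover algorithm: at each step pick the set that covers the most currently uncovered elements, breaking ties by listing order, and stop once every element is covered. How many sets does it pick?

Pick 1: S1 covers 6 new elements (2, 3, 4, 5, 6, 7).
Pick 2: S2 covers 2 new elements (8, 9).
Pick 3: S3 covers 1 new elements (1).
Greedy uses 3 sets. (The true minimum is 2.)

3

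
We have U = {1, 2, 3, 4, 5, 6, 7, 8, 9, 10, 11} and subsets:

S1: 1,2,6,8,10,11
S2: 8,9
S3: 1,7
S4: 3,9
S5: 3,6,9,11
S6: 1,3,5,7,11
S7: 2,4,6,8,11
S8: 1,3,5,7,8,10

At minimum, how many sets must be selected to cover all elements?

3

S2, S7, S8 together cover {1, 2, 3, 4, 5, 6, 7, 8, 9, 10, 11} — every element.
No 2 of the 8 sets cover everything (all 28 pairs fall short), so 3 is minimum.
Greedy (largest uncovered first) would take S1, S6, S2, S7 — 4 sets — but 3 suffice.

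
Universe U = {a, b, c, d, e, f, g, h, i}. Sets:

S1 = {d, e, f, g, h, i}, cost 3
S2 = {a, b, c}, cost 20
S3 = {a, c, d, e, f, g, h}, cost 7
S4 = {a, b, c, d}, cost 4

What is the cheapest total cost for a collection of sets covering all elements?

7

S1, S4 cover every element at cost 3 + 4 = 7.
Any cover uses at least 2 sets; among all covering selections none totals below 7.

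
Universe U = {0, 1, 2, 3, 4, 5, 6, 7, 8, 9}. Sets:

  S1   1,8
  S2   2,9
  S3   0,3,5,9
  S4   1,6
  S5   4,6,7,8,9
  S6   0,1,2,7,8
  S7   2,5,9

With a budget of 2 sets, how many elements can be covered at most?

8

Choosing S3, S5 covers {0, 3, 4, 5, 6, 7, 8, 9} — 8 elements.
No choice of 2 sets does better; here 1, 2 are left uncovered.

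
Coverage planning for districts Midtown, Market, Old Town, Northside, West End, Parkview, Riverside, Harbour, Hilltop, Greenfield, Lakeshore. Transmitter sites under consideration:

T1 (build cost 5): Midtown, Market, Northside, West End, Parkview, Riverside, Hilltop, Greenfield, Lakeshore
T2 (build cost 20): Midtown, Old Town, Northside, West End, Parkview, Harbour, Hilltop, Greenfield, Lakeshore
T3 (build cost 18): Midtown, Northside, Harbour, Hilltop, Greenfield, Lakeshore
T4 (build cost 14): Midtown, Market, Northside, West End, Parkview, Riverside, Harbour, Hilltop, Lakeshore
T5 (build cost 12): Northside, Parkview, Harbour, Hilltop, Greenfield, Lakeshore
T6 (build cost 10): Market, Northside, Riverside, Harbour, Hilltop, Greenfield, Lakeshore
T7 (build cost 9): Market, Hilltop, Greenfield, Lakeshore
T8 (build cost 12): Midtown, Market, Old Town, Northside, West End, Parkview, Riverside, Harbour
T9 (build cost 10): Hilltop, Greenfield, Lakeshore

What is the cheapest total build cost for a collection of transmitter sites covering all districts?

17

T1, T8 cover every district at build cost 5 + 12 = 17.
Any cover uses at least 2 transmitter sites; among all covering selections none totals below 17.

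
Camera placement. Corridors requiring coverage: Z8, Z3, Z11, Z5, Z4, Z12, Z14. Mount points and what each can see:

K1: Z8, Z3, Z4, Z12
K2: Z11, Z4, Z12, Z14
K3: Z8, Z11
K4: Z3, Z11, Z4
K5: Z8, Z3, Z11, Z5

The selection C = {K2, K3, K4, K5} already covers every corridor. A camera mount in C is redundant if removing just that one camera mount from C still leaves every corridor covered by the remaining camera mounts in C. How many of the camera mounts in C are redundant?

2

Drop K2: Z12, Z14 uncovered — not redundant.
Drop K3: the rest still cover every corridor — redundant.
Drop K4: the rest still cover every corridor — redundant.
Drop K5: Z5 uncovered — not redundant.
2 redundant: K3, K4.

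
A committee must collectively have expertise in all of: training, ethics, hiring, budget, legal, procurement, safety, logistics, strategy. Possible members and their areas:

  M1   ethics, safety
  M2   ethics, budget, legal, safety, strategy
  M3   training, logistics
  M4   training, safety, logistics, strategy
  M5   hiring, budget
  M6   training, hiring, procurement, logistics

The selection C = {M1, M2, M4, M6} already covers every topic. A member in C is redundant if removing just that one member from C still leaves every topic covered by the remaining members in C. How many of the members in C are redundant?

Drop M1: the rest still cover every topic — redundant.
Drop M2: budget, legal uncovered — not redundant.
Drop M4: the rest still cover every topic — redundant.
Drop M6: hiring, procurement uncovered — not redundant.
2 redundant: M1, M4.

2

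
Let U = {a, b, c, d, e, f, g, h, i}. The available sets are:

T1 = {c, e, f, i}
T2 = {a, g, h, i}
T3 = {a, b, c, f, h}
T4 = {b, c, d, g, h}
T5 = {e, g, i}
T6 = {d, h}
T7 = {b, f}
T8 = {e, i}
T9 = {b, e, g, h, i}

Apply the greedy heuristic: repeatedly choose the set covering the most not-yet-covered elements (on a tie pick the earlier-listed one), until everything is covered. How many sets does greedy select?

Pick 1: T3 covers 5 new elements (a, b, c, f, h).
Pick 2: T5 covers 3 new elements (e, g, i).
Pick 3: T4 covers 1 new elements (d).
Greedy uses 3 sets.

3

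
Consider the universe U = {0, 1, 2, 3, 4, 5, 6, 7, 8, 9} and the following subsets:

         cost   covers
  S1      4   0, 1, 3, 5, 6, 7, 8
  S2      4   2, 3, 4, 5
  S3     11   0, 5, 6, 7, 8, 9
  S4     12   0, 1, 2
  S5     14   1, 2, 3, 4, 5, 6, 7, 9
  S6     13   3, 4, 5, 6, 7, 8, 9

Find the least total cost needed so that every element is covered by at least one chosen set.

S1, S5 cover every element at cost 4 + 14 = 18.
Any cover uses at least 2 sets; among all covering selections none totals below 18.
Greedy by coverage-per-cost would pick S1, S2, S3 for 19 — worse than the optimum 18.

18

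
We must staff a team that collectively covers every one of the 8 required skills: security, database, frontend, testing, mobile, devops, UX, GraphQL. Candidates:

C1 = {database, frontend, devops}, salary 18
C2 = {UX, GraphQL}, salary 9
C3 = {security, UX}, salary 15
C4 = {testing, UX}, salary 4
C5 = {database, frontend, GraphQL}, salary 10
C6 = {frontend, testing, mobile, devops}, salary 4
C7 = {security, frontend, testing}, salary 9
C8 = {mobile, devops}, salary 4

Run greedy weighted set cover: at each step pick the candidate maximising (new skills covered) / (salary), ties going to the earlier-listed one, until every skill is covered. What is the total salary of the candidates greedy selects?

Pick 1: C6 adds 4 new (frontend, testing, mobile, devops) at salary 4 (ratio 4/4).
Pick 2: C4 adds 1 new (UX) at salary 4 (ratio 1/4).
Pick 3: C5 adds 2 new (database, GraphQL) at salary 10 (ratio 2/10).
Pick 4: C7 adds 1 new (security) at salary 9 (ratio 1/9).
Greedy total salary: 4 + 4 + 10 + 9 = 27.

27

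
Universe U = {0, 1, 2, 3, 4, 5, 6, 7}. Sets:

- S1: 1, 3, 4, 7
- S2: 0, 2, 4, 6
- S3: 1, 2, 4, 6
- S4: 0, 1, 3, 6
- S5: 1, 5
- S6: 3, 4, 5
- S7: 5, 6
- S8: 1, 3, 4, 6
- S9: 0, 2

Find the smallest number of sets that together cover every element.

S1, S2, S5 together cover {0, 1, 2, 3, 4, 5, 6, 7} — every element.
No 2 of the 9 sets cover everything (all 36 pairs fall short), so 3 is minimum.

3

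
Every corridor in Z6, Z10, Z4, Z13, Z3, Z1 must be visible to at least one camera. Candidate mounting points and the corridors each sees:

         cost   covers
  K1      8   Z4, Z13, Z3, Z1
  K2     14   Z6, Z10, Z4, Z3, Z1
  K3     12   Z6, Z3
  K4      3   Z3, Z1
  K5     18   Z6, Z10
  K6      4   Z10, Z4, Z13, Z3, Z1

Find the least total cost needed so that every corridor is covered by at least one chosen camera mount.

16

K3, K6 cover every corridor at cost 12 + 4 = 16.
Any cover uses at least 2 camera mounts; among all covering selections none totals below 16.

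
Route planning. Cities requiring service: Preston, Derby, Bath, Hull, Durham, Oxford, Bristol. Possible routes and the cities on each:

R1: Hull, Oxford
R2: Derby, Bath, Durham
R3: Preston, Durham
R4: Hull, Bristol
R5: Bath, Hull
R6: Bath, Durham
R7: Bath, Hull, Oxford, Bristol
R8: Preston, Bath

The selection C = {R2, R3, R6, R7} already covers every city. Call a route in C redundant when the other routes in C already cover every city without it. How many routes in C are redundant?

Drop R2: Derby uncovered — not redundant.
Drop R3: Preston uncovered — not redundant.
Drop R6: the rest still cover every city — redundant.
Drop R7: Hull, Oxford, Bristol uncovered — not redundant.
1 redundant: R6.

1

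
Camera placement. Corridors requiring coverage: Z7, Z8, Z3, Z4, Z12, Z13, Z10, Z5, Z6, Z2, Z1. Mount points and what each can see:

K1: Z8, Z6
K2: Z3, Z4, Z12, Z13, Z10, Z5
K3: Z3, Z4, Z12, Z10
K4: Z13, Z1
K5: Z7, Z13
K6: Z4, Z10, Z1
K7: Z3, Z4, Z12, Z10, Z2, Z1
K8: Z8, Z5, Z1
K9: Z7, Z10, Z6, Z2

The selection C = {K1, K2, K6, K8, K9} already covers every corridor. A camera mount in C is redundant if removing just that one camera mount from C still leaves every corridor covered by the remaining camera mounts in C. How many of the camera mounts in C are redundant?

3

Drop K1: the rest still cover every corridor — redundant.
Drop K2: Z3, Z12, Z13 uncovered — not redundant.
Drop K6: the rest still cover every corridor — redundant.
Drop K8: the rest still cover every corridor — redundant.
Drop K9: Z7, Z2 uncovered — not redundant.
3 redundant: K1, K6, K8.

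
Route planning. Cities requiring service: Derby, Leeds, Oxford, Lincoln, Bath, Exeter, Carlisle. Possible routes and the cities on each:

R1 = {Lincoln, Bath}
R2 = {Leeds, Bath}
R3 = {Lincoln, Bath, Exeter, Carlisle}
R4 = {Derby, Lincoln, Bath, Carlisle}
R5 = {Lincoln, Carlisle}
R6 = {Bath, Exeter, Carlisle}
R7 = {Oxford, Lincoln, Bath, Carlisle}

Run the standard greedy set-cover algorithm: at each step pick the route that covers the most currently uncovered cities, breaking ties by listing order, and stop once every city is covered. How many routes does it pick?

Pick 1: R3 covers 4 new cities (Lincoln, Bath, Exeter, Carlisle).
Pick 2: R2 covers 1 new cities (Leeds).
Pick 3: R4 covers 1 new cities (Derby).
Pick 4: R7 covers 1 new cities (Oxford).
Greedy uses 4 routes.

4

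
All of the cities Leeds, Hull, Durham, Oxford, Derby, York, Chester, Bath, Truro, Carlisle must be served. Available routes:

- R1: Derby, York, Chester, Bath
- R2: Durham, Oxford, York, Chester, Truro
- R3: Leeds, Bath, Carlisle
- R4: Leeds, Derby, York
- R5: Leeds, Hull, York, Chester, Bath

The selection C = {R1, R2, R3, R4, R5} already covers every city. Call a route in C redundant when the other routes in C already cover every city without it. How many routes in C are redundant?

2

Drop R1: the rest still cover every city — redundant.
Drop R2: Durham, Oxford, Truro uncovered — not redundant.
Drop R3: Carlisle uncovered — not redundant.
Drop R4: the rest still cover every city — redundant.
Drop R5: Hull uncovered — not redundant.
2 redundant: R1, R4.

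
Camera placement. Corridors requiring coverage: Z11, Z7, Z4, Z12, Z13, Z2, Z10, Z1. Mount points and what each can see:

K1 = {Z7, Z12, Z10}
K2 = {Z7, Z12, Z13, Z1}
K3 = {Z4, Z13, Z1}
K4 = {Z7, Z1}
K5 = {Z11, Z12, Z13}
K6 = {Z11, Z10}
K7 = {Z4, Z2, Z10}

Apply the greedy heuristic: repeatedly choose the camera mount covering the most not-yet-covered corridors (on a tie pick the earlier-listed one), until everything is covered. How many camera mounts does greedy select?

3

Pick 1: K2 covers 4 new corridors (Z7, Z12, Z13, Z1).
Pick 2: K7 covers 3 new corridors (Z4, Z2, Z10).
Pick 3: K5 covers 1 new corridors (Z11).
Greedy uses 3 camera mounts.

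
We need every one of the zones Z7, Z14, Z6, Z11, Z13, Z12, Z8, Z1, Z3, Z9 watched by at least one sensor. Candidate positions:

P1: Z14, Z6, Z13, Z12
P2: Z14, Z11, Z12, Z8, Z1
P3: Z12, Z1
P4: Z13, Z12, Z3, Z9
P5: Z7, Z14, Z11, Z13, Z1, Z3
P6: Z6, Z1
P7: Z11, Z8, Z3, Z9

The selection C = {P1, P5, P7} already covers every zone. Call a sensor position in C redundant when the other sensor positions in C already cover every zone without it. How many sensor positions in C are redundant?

0

Drop P1: Z6, Z12 uncovered — not redundant.
Drop P5: Z7, Z1 uncovered — not redundant.
Drop P7: Z8, Z9 uncovered — not redundant.
None of the sensor positions in C is redundant.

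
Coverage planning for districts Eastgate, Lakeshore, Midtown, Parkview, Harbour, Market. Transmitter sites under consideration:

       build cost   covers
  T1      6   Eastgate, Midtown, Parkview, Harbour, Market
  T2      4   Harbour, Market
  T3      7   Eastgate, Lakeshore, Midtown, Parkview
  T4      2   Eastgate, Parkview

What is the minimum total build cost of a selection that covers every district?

T2, T3 cover every district at build cost 4 + 7 = 11.
Any cover uses at least 2 transmitter sites; among all covering selections none totals below 11.

11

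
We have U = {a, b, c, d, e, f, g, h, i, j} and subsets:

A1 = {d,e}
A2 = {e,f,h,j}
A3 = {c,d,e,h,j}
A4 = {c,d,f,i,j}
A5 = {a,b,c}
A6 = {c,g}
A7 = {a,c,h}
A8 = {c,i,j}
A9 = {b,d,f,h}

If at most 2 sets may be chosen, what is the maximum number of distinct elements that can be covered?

Choosing A2, A4 covers {c, d, e, f, h, i, j} — 7 elements.
No choice of 2 sets does better; here a, b, g are left uncovered.

7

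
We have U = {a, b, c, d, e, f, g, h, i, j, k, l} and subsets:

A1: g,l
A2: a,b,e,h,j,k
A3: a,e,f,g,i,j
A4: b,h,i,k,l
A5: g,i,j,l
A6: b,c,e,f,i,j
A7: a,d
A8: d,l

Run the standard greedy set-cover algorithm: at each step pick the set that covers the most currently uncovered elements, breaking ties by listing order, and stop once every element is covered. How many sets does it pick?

Pick 1: A2 covers 6 new elements (a, b, e, h, j, k).
Pick 2: A3 covers 3 new elements (f, g, i).
Pick 3: A8 covers 2 new elements (d, l).
Pick 4: A6 covers 1 new elements (c).
Greedy uses 4 sets.

4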